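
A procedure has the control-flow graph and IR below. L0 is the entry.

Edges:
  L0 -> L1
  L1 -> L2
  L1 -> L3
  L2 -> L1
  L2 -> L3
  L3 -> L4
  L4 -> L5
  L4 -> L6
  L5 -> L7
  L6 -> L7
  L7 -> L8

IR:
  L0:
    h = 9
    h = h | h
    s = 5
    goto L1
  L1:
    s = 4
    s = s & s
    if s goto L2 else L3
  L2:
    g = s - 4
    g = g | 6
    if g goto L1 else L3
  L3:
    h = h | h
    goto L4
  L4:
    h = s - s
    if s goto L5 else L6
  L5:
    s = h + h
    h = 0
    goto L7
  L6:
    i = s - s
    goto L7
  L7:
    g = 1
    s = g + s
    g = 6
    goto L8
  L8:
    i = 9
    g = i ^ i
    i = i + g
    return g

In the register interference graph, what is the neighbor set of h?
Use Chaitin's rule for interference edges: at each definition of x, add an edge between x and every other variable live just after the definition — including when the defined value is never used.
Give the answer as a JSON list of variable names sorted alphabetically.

Answer: ["g", "s"]

Working:
Block summaries:
  L0: def={h,s} ue=∅
  L1: def={s} ue=∅
  L2: def={g} ue={s}
  L3: def={h} ue={h}
  L4: def={h} ue={s}
  L5: def={h,s} ue={h}
  L6: def={i} ue={s}
  L7: def={g,s} ue={s}
  L8: def={g,i} ue=∅

Liveness:
  L0 li=∅ lo={h}
  L1 li={h} lo={h,s}
  L2 li={h,s} lo={h,s}
  L3 li={h,s} lo={s}
  L4 li={s} lo={h,s}
  L5 li={h} lo={s}
  L6 li={s} lo={s}
  L7 li={s} lo=∅
  L8 li=∅ lo=∅

Interference:
  g — {h,i,s}
  h — {g,s}
  i — {g,s}
  s — {g,h,i}

N(h) = ["g", "s"]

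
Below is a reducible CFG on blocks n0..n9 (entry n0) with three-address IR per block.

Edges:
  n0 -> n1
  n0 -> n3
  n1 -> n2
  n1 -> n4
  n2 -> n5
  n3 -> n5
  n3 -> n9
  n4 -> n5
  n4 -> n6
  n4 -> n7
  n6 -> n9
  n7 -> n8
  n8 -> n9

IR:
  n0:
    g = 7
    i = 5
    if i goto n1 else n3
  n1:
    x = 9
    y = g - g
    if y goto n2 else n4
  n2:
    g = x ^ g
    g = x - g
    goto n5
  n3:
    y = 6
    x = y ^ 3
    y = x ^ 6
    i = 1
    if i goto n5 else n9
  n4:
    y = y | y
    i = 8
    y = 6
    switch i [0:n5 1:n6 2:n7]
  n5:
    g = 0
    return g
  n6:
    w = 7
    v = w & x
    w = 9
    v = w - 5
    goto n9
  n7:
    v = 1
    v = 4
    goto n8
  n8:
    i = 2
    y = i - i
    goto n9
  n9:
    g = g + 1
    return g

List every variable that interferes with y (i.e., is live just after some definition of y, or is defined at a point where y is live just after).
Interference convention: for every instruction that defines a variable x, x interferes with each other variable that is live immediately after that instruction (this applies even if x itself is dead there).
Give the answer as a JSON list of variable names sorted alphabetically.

Answer: ["g", "i", "x"]

Analysis:
Block summaries:
  n0 def {g,i} use ∅
  n1 def {x,y} use {g}
  n2 def {g} use {g,x}
  n3 def {i,x,y} use ∅
  n4 def {i,y} use {y}
  n5 def {g} use ∅
  n6 def {v,w} use {x}
  n7 def {v} use ∅
  n8 def {i,y} use ∅
  n9 def {g} use {g}

Live sets:
  live n0: ∅→{g}
  live n1: {g}→{g,x,y}
  live n2: {g,x}→∅
  live n3: {g}→{g}
  live n4: {g,x,y}→{g,x}
  live n5: ∅→∅
  live n6: {g,x}→{g}
  live n7: {g}→{g}
  live n8: {g}→{g}
  live n9: {g}→∅

Conflict graph:
  g — {i,v,w,x,y}
  i — {g,x,y}
  v — {g}
  w — {g,x}
  x — {g,i,w,y}
  y — {g,i,x}

N(y) = ["g", "i", "x"]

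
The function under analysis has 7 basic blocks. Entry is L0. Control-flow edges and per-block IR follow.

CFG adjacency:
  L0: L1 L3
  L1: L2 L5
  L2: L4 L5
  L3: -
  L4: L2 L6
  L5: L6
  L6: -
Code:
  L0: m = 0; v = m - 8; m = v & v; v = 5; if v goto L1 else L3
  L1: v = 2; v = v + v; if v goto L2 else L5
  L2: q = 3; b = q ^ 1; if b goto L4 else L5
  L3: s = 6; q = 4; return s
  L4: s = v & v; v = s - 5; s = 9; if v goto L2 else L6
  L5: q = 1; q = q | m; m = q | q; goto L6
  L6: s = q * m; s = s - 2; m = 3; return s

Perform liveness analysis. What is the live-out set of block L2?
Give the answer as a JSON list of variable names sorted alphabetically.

Per-block:
  L0: def={m,v} ue=∅
  L1: def={v} ue=∅
  L2: def={b,q} ue=∅
  L3: def={q,s} ue=∅
  L4: def={s,v} ue={v}
  L5: def={m,q} ue={m}
  L6: def={m,s} ue={m,q}

Live sets:
  L0 li=∅ lo={m}
  L1 li={m} lo={m,v}
  L2 li={m,v} lo={m,q,v}
  L3 li=∅ lo=∅
  L4 li={m,q,v} lo={m,q,v}
  L5 li={m} lo={m,q}
  L6 li={m,q} lo=∅

live-out(L2) = ["m", "q", "v"]

Answer: ["m", "q", "v"]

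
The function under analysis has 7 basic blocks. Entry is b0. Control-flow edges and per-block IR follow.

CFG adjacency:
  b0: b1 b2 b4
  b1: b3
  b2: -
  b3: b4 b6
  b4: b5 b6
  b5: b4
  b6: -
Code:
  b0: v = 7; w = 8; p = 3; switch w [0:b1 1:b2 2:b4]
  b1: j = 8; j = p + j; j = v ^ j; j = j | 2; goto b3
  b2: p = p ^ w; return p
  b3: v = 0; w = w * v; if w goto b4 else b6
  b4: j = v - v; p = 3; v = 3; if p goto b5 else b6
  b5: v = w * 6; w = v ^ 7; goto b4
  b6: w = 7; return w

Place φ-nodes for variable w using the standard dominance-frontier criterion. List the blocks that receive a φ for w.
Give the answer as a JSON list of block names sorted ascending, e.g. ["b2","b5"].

idom tree: b1←b0 b2←b0 b3←b1 b4←b0 b5←b4 b6←b0
Dom at joins:
  b4: preds {b0,b3,b5}: {b0} ∩ {b0,b1,b3} ∩ {b0,b4,b5} = {b0}; idom=b0
  b6: preds {b3,b4}: {b0,b1,b3} ∩ {b0,b4} = {b0}; idom=b0

DF derivation:
  join b4 pred b0: · stop@b0
  join b4 pred b3: b3→b1 stop@b0
  join b4 pred b5: b5→b4 stop@b0
  join b6 pred b3: b3→b1 stop@b0
  join b6 pred b4: b4 stop@b0
  b0 → ∅
  b1 → {b4,b6}
  b2 → ∅
  b3 → {b4,b6}
  b4 → {b4,b6}
  b5 → {b4}
  b6 → ∅

φ for w: defs {b0,b3,b5,b6}
  DF⁺ = {b4,b6}

Answer: ["b4", "b6"]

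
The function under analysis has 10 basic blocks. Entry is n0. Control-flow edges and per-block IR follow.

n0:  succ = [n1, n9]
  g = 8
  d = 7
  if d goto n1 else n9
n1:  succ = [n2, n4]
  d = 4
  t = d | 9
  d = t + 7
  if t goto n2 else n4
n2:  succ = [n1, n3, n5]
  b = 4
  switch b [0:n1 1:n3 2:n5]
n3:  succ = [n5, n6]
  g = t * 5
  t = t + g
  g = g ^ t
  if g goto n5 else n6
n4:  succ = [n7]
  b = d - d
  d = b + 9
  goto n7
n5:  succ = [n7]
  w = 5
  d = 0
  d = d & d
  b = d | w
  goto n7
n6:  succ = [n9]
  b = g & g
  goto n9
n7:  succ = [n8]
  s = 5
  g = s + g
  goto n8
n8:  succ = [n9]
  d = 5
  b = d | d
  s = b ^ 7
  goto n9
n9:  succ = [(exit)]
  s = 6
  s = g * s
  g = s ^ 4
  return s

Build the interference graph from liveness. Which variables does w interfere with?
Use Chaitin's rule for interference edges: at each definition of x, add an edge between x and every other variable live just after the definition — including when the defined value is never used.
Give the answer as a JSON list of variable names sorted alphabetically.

Per-block:
  n0: def={d,g} ue=∅
  n1: def={d,t} ue=∅
  n2: def={b} ue=∅
  n3: def={g,t} ue={t}
  n4: def={b,d} ue={d}
  n5: def={b,d,w} ue=∅
  n6: def={b} ue={g}
  n7: def={g,s} ue={g}
  n8: def={b,d,s} ue=∅
  n9: def={g,s} ue={g}

Backward fixpoint:
  live n0: ∅→{g}
  live n1: {g}→{d,g,t}
  live n2: {g,t}→{g,t}
  live n3: {t}→{g}
  live n4: {d,g}→{g}
  live n5: {g}→{g}
  live n6: {g}→{g}
  live n7: {g}→{g}
  live n8: {g}→{g}
  live n9: {g}→∅

Interfere edges:
  b: {g,t}
  d: {g,t,w}
  g: {b,d,s,t,w}
  s: {g}
  t: {b,d,g}
  w: {d,g}

N(w) = ["d", "g"]

Answer: ["d", "g"]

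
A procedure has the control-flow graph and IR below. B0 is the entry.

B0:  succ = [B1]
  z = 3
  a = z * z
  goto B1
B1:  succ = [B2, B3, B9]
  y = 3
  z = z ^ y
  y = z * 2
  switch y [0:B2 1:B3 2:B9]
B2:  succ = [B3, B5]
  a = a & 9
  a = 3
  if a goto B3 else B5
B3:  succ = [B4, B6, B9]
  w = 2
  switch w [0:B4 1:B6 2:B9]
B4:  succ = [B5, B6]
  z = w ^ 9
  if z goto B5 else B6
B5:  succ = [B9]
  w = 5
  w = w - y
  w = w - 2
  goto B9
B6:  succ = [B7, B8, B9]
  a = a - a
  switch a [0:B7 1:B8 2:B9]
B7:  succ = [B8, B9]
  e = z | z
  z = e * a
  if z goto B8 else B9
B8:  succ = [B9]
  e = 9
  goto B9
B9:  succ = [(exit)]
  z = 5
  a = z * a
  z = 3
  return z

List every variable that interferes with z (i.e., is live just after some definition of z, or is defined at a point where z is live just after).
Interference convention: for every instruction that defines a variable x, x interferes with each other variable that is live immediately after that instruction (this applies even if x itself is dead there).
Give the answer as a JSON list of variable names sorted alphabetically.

Answer: ["a", "w", "y"]

Analysis:
Block summaries:
  B0: def={a,z} ue=∅
  B1: def={y,z} ue={z}
  B2: def={a} ue={a}
  B3: def={w} ue=∅
  B4: def={z} ue={w}
  B5: def={w} ue={y}
  B6: def={a} ue={a}
  B7: def={e,z} ue={a,z}
  B8: def={e} ue=∅
  B9: def={a,z} ue={a}

Liveness:
  B0: in=∅ out={a,z}
  B1: in={a,z} out={a,y,z}
  B2: in={a,y,z} out={a,y,z}
  B3: in={a,y,z} out={a,w,y,z}
  B4: in={a,w,y} out={a,y,z}
  B5: in={a,y} out={a}
  B6: in={a,z} out={a,z}
  B7: in={a,z} out={a}
  B8: in={a} out={a}
  B9: in={a} out=∅

Interfere edges:
  a↔{e,w,y,z}
  e↔{a}
  w↔{a,y,z}
  y↔{a,w,z}
  z↔{a,w,y}

N(z) = ["a", "w", "y"]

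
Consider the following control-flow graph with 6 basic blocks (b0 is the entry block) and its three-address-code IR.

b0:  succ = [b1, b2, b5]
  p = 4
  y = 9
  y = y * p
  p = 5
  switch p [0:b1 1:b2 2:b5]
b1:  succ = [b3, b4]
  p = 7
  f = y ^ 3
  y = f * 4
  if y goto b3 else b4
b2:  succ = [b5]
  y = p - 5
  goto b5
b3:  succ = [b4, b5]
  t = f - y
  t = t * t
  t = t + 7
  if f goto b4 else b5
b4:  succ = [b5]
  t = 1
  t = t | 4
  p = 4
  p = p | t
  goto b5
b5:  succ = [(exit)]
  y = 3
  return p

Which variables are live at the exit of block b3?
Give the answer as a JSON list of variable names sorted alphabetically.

Answer: ["p"]

Working:
def/use:
  b0: {p,y} / ∅
  b1: {f,p,y} / {y}
  b2: {y} / {p}
  b3: {t} / {f,y}
  b4: {p,t} / ∅
  b5: {y} / {p}

Backward fixpoint:
  live b0: ∅→{p,y}
  live b1: {y}→{f,p,y}
  live b2: {p}→{p}
  live b3: {f,p,y}→{p}
  live b4: ∅→{p}
  live b5: {p}→∅

live-out(b3) = ["p"]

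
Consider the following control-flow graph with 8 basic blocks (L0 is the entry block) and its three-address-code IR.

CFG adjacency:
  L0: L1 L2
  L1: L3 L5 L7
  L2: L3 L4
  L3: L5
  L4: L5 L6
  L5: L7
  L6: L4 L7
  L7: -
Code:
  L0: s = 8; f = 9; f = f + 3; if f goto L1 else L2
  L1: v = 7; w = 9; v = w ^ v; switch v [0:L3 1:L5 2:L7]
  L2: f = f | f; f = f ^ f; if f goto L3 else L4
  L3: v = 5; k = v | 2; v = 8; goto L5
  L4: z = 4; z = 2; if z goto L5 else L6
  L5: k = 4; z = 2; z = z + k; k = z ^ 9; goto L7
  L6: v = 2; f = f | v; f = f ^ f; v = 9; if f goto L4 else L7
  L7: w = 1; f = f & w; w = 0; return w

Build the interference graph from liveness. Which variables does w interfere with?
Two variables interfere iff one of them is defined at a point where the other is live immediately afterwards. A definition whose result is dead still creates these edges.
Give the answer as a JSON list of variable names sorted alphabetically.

Block summaries:
  L0: {f,s} / ∅
  L1: {v,w} / ∅
  L2: {f} / {f}
  L3: {k,v} / ∅
  L4: {z} / ∅
  L5: {k,z} / ∅
  L6: {f,v} / {f}
  L7: {f,w} / {f}

Backward fixpoint:
  live L0: ∅→{f}
  live L1: {f}→{f}
  live L2: {f}→{f}
  live L3: {f}→{f}
  live L4: {f}→{f}
  live L5: {f}→{f}
  live L6: {f}→{f}
  live L7: {f}→∅

Interference:
  f↔{k,v,w,z}
  k↔{f,z}
  s↔∅
  v↔{f,w}
  w↔{f,v}
  z↔{f,k}

N(w) = ["f", "v"]

Answer: ["f", "v"]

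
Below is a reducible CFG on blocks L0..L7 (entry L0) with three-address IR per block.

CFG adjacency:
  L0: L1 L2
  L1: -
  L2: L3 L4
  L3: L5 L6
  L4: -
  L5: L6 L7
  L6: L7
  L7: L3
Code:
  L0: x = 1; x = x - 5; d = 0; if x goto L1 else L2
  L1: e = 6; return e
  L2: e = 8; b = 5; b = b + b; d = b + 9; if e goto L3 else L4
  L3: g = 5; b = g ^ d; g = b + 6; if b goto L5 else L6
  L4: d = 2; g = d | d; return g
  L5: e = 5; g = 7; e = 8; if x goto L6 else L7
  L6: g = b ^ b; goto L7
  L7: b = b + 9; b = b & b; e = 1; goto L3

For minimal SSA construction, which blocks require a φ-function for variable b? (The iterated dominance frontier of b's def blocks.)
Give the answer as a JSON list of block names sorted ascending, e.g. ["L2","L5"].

idom tree: L1←L0 L2←L0 L3←L2 L4←L2 L5←L3 L6←L3 L7←L3
Join-block Dom:
  L3: preds {L2,L7}: {L0,L2} ∩ {L0,L2,L3,L7} = {L0,L2}; idom=L2
  L6: preds {L3,L5}: {L0,L2,L3} ∩ {L0,L2,L3,L5} = {L0,L2,L3}; idom=L3
  L7: preds {L5,L6}: {L0,L2,L3,L5} ∩ {L0,L2,L3,L6} = {L0,L2,L3}; idom=L3

Frontier:
  L3←L2: walk · to L2
  L3←L7: walk L7→L3 to L2
  L6←L3: walk · to L3
  L6←L5: walk L5 to L3
  L7←L5: walk L5 to L3
  L7←L6: walk L6 to L3
  L0 → ∅
  L1 → ∅
  L2 → ∅
  L3 → {L3}
  L4 → ∅
  L5 → {L6,L7}
  L6 → {L7}
  L7 → {L3}

φ for b: defs {L2,L3,L7}
  DF⁺ = {L3}

Answer: ["L3"]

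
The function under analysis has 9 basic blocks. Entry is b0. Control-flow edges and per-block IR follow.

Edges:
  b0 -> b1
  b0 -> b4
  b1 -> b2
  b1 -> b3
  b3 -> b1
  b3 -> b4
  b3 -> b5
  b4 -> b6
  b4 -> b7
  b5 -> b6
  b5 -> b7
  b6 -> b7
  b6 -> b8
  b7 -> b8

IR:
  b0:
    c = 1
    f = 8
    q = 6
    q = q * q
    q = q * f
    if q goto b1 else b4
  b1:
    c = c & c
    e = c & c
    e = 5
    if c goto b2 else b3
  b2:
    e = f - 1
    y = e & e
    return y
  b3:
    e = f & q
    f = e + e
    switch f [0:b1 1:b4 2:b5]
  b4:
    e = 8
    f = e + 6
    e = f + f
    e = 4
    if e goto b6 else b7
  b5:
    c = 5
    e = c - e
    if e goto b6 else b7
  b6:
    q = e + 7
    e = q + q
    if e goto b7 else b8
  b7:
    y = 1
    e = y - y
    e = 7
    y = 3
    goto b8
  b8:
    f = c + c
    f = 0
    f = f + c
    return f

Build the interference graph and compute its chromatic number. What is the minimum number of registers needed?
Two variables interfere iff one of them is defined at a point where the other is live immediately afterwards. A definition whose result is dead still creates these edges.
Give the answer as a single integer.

Answer: 4

Working:
Block summaries:
  b0: def={c,f,q} ue=∅
  b1: def={c,e} ue={c}
  b2: def={e,y} ue={f}
  b3: def={e,f} ue={f,q}
  b4: def={e,f} ue=∅
  b5: def={c,e} ue={e}
  b6: def={e,q} ue={e}
  b7: def={e,y} ue=∅
  b8: def={f} ue={c}

Liveness:
  live b0: ∅→{c,f,q}
  live b1: {c,f,q}→{c,f,q}
  live b2: {f}→∅
  live b3: {c,f,q}→{c,e,f,q}
  live b4: {c}→{c,e}
  live b5: {e}→{c,e}
  live b6: {c,e}→{c}
  live b7: {c}→{c}
  live b8: {c}→∅

Interference:
  c — {e,f,q,y}
  e — {c,f,q}
  f — {c,e,q}
  q — {c,e,f}
  y — {c}

Registers:
  {c,e,f,q} pairwise interfere (4-clique) ⇒ χ ≥ 4
  4-colouring: R0={c}  R1={e,y}  R2={f}  R3={q}
  χ = 4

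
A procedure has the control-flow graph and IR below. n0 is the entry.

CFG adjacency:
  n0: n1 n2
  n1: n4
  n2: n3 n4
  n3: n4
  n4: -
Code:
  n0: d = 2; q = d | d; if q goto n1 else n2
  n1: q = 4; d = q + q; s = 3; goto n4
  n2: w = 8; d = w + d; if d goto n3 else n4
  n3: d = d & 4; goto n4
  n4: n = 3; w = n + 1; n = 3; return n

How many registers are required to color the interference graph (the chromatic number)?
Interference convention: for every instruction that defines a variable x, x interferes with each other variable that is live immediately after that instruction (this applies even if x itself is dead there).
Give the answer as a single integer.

Answer: 2

Analysis:
Block summaries:
  n0: def={d,q} ue=∅
  n1: def={d,q,s} ue=∅
  n2: def={d,w} ue={d}
  n3: def={d} ue={d}
  n4: def={n,w} ue=∅

Liveness:
  live n0: ∅→{d}
  live n1: ∅→∅
  live n2: {d}→{d}
  live n3: {d}→∅
  live n4: ∅→∅

Interfere edges:
  d: {q,w}
  n: ∅
  q: {d}
  s: ∅
  w: {d}

Colouring:
  clique {d,q} ⇒ need ≥ 2
  assign d→R0 n→R0 q→R1 s→R0 w→R1 — no edge inside a register ⇒ χ ≤ 2
  χ = 2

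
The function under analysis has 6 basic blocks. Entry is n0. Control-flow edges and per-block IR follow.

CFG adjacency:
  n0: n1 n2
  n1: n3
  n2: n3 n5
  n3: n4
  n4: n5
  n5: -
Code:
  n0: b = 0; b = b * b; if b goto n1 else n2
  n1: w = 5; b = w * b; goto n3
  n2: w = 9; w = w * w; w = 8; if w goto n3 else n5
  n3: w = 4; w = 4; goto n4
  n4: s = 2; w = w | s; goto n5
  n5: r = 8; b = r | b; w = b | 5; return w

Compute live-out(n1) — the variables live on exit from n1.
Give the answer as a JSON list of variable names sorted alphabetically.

Answer: ["b"]

Analysis:
def/use:
  n0 def {b} use ∅
  n1 def {b,w} use {b}
  n2 def {w} use ∅
  n3 def {w} use ∅
  n4 def {s,w} use {w}
  n5 def {b,r,w} use {b}

Live sets:
  n0 li=∅ lo={b}
  n1 li={b} lo={b}
  n2 li={b} lo={b}
  n3 li={b} lo={b,w}
  n4 li={b,w} lo={b}
  n5 li={b} lo=∅

live-out(n1) = ["b"]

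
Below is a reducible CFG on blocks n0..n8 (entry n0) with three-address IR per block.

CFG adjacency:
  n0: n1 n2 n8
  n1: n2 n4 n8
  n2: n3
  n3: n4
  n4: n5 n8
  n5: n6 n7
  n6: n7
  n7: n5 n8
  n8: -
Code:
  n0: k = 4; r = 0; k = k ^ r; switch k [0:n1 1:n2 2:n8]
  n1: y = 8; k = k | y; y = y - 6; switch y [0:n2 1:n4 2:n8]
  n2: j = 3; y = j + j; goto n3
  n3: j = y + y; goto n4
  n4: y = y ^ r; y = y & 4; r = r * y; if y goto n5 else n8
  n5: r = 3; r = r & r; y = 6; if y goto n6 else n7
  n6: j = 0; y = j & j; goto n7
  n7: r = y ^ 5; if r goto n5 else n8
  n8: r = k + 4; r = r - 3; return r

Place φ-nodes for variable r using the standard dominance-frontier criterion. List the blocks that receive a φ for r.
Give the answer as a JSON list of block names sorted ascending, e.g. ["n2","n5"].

idom tree: n1←n0 n2←n0 n3←n2 n4←n0 n5←n4 n6←n5 n7←n5 n8←n0
Join-block Dom:
  n2: preds {n0,n1}: {n0} ∩ {n0,n1} = {n0}; idom=n0
  n4: preds {n1,n3}: {n0,n1} ∩ {n0,n2,n3} = {n0}; idom=n0
  n5: preds {n4,n7}: {n0,n4} ∩ {n0,n4,n5,n7} = {n0,n4}; idom=n4
  n7: preds {n5,n6}: {n0,n4,n5} ∩ {n0,n4,n5,n6} = {n0,n4,n5}; idom=n5
  n8: preds {n0,n1,n4,n7}: {n0} ∩ {n0,n1} ∩ {n0,n4} ∩ {n0,n4,n5,n7} = {n0}; idom=n0

DF walk-up:
  n2←n0: walk · to n0
  n2←n1: walk n1 to n0
  n4←n1: walk n1 to n0
  n4←n3: walk n3→n2 to n0
  n5←n4: walk · to n4
  n5←n7: walk n7→n5 to n4
  n7←n5: walk · to n5
  n7←n6: walk n6 to n5
  n8←n0: walk · to n0
  n8←n1: walk n1 to n0
  n8←n4: walk n4 to n0
  n8←n7: walk n7→n5→n4 to n0
  DF(n0)=∅
  DF(n1)={n2,n4,n8}
  DF(n2)={n4}
  DF(n3)={n4}
  DF(n4)={n8}
  DF(n5)={n5,n8}
  DF(n6)={n7}
  DF(n7)={n5,n8}
  DF(n8)=∅

φ for r: defs {n0,n4,n5,n7,n8}
  DF⁺ = {n5,n8}

Answer: ["n5", "n8"]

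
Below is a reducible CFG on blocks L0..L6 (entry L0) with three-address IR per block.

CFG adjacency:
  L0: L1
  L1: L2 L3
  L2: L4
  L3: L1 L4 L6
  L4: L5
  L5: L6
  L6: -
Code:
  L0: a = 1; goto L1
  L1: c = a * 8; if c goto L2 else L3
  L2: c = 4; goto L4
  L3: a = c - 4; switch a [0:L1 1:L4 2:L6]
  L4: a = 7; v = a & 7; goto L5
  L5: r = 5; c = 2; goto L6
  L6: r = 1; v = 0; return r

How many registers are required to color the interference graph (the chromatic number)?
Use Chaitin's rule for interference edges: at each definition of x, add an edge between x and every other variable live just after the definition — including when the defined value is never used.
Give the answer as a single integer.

Answer: 2

Derivation:
Block summaries:
  L0: def={a} ue=∅
  L1: def={c} ue={a}
  L2: def={c} ue=∅
  L3: def={a} ue={c}
  L4: def={a,v} ue=∅
  L5: def={c,r} ue=∅
  L6: def={r,v} ue=∅

Backward fixpoint:
  live L0: ∅→{a}
  live L1: {a}→{c}
  live L2: ∅→∅
  live L3: {c}→{a}
  live L4: ∅→∅
  live L5: ∅→∅
  live L6: ∅→∅

Interference:
  a — ∅
  c — ∅
  r — {v}
  v — {r}

Registers:
  {r,v} pairwise interfere (2-clique) ⇒ χ ≥ 2
  assign a→R0 c→R0 r→R0 v→R1 — no edge inside a register ⇒ χ ≤ 2
  χ = 2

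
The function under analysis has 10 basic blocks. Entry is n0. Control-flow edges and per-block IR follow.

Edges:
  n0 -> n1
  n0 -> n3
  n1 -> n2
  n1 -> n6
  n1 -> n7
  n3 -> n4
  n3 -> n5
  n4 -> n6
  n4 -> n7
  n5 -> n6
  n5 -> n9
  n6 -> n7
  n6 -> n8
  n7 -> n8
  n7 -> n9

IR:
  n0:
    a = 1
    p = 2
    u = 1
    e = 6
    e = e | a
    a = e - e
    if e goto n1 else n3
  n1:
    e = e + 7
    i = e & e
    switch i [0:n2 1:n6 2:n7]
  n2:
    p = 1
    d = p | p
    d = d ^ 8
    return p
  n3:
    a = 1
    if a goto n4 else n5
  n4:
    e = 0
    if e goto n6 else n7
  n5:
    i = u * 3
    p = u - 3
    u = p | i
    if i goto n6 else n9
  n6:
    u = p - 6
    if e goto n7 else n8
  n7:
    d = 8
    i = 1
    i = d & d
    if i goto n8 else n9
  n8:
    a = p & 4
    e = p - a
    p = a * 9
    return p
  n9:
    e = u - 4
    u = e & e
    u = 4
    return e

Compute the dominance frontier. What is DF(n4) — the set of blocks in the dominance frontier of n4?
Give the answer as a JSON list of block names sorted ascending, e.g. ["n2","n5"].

Answer: ["n6", "n7"]

Analysis:
idom tree: n1←n0 n2←n1 n3←n0 n4←n3 n5←n3 n6←n0 n7←n0 n8←n0 n9←n0
Dom at joins:
  n6: preds {n1,n4,n5}: {n0,n1} ∩ {n0,n3,n4} ∩ {n0,n3,n5} = {n0}; idom=n0
  n7: preds {n1,n4,n6}: {n0,n1} ∩ {n0,n3,n4} ∩ {n0,n6} = {n0}; idom=n0
  n8: preds {n6,n7}: {n0,n6} ∩ {n0,n7} = {n0}; idom=n0
  n9: preds {n5,n7}: {n0,n3,n5} ∩ {n0,n7} = {n0}; idom=n0

DF derivation:
  n6←n1: walk n1 to n0
  n6←n4: walk n4→n3 to n0
  n6←n5: walk n5→n3 to n0
  n7←n1: walk n1 to n0
  n7←n4: walk n4→n3 to n0
  n7←n6: walk n6 to n0
  n8←n6: walk n6 to n0
  n8←n7: walk n7 to n0
  n9←n5: walk n5→n3 to n0
  n9←n7: walk n7 to n0
  n0: DF=∅
  n1: DF={n6,n7}
  n2: DF=∅
  n3: DF={n6,n7,n9}
  n4: DF={n6,n7}
  n5: DF={n6,n9}
  n6: DF={n7,n8}
  n7: DF={n8,n9}
  n8: DF=∅
  n9: DF=∅

DF(n4) = ["n6", "n7"]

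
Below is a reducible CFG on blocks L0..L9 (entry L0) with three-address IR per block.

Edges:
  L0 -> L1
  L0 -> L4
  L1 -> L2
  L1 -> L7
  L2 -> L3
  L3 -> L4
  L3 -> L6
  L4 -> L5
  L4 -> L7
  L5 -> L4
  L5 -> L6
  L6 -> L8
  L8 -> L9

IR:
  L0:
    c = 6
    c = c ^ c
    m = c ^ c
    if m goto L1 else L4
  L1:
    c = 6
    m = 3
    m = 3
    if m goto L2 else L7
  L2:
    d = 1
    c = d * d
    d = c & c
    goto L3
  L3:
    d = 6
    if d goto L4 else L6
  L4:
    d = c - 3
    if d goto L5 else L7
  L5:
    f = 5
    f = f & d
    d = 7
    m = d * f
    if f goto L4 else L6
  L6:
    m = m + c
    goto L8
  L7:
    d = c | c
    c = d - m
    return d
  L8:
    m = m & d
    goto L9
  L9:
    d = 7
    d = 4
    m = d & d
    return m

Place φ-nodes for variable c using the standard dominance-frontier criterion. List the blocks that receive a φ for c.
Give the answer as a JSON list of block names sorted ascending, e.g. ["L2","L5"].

idom tree: L1←L0 L2←L1 L3←L2 L4←L0 L5←L4 L6←L0 L7←L0 L8←L6 L9←L8
Dom at joins:
  L4: preds {L0,L3,L5}: {L0} ∩ {L0,L1,L2,L3} ∩ {L0,L4,L5} = {L0}; idom=L0
  L6: preds {L3,L5}: {L0,L1,L2,L3} ∩ {L0,L4,L5} = {L0}; idom=L0
  L7: preds {L1,L4}: {L0,L1} ∩ {L0,L4} = {L0}; idom=L0

Frontier:
  join L4 pred L0: · stop@L0
  join L4 pred L3: L3→L2→L1 stop@L0
  join L4 pred L5: L5→L4 stop@L0
  join L6 pred L3: L3→L2→L1 stop@L0
  join L6 pred L5: L5→L4 stop@L0
  join L7 pred L1: L1 stop@L0
  join L7 pred L4: L4 stop@L0
  DF(L0)=∅
  DF(L1)={L4,L6,L7}
  DF(L2)={L4,L6}
  DF(L3)={L4,L6}
  DF(L4)={L4,L6,L7}
  DF(L5)={L4,L6}
  DF(L6)=∅
  DF(L7)=∅
  DF(L8)=∅
  DF(L9)=∅

φ for c: defs {L0,L1,L2,L7}
  DF⁺ = {L4,L6,L7}

Answer: ["L4", "L6", "L7"]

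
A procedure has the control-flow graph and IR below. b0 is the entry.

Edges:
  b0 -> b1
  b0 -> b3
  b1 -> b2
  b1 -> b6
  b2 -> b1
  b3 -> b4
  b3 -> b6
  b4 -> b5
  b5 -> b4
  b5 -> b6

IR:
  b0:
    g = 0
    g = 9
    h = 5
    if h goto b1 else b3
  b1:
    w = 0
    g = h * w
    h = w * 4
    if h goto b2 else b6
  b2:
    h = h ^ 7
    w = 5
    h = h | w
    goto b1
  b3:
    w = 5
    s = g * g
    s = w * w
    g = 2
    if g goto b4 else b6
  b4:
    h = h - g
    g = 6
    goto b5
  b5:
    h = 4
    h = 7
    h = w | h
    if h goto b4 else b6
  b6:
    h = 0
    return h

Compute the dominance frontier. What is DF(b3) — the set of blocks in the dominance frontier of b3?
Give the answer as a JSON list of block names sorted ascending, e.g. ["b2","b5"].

idom tree: b1←b0 b2←b1 b3←b0 b4←b3 b5←b4 b6←b0
Join-block Dom:
  b1: preds {b0,b2}: {b0} ∩ {b0,b1,b2} = {b0}; idom=b0
  b4: preds {b3,b5}: {b0,b3} ∩ {b0,b3,b4,b5} = {b0,b3}; idom=b3
  b6: preds {b1,b3,b5}: {b0,b1} ∩ {b0,b3} ∩ {b0,b3,b4,b5} = {b0}; idom=b0

DF walk-up:
  b1←b0: walk · to b0
  b1←b2: walk b2→b1 to b0
  b4←b3: walk · to b3
  b4←b5: walk b5→b4 to b3
  b6←b1: walk b1 to b0
  b6←b3: walk b3 to b0
  b6←b5: walk b5→b4→b3 to b0
  DF(b0)=∅
  DF(b1)={b1,b6}
  DF(b2)={b1}
  DF(b3)={b6}
  DF(b4)={b4,b6}
  DF(b5)={b4,b6}
  DF(b6)=∅

DF(b3) = ["b6"]

Answer: ["b6"]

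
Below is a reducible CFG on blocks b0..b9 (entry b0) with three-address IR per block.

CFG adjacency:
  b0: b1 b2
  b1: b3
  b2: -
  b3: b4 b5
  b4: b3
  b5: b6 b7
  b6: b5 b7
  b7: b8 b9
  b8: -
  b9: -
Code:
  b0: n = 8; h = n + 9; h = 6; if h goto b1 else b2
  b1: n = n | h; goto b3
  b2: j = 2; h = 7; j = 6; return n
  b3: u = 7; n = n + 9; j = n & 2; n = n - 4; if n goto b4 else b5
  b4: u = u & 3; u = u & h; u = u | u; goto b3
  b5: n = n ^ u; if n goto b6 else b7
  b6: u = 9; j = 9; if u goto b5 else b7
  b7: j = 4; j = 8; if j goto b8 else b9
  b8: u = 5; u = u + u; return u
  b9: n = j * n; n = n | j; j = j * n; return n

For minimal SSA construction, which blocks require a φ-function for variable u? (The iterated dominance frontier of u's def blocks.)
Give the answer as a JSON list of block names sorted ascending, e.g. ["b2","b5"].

idom tree: b1←b0 b2←b0 b3←b1 b4←b3 b5←b3 b6←b5 b7←b5 b8←b7 b9←b7
Dom at joins:
  b3: preds {b1,b4}: {b0,b1} ∩ {b0,b1,b3,b4} = {b0,b1}; idom=b1
  b5: preds {b3,b6}: {b0,b1,b3} ∩ {b0,b1,b3,b5,b6} = {b0,b1,b3}; idom=b3
  b7: preds {b5,b6}: {b0,b1,b3,b5} ∩ {b0,b1,b3,b5,b6} = {b0,b1,b3,b5}; idom=b5

DF derivation:
  b3←b1: walk · to b1
  b3←b4: walk b4→b3 to b1
  b5←b3: walk · to b3
  b5←b6: walk b6→b5 to b3
  b7←b5: walk · to b5
  b7←b6: walk b6 to b5
  b0 → ∅
  b1 → ∅
  b2 → ∅
  b3 → {b3}
  b4 → {b3}
  b5 → {b5}
  b6 → {b5,b7}
  b7 → ∅
  b8 → ∅
  b9 → ∅

φ for u: defs {b3,b4,b6,b8}
  DF⁺ = {b3,b5,b7}

Answer: ["b3", "b5", "b7"]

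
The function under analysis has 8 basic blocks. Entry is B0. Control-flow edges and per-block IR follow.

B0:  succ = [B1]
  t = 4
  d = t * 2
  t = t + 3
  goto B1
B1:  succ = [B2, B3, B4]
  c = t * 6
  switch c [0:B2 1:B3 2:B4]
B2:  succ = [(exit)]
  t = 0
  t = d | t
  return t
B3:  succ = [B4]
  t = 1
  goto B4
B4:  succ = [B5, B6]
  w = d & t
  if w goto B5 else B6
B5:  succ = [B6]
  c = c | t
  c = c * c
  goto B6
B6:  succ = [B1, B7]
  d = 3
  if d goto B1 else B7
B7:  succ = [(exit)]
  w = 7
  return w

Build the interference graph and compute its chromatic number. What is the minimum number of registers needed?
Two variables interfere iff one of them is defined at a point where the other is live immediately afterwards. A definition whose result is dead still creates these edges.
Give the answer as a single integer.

Block summaries:
  B0 def {d,t} use ∅
  B1 def {c} use {t}
  B2 def {t} use {d}
  B3 def {t} use ∅
  B4 def {w} use {d,t}
  B5 def {c} use {c,t}
  B6 def {d} use ∅
  B7 def {w} use ∅

Live sets:
  B0: in=∅ out={d,t}
  B1: in={d,t} out={c,d,t}
  B2: in={d} out=∅
  B3: in={c,d} out={c,d,t}
  B4: in={c,d,t} out={c,t}
  B5: in={c,t} out={t}
  B6: in={t} out={d,t}
  B7: in=∅ out=∅

Interference:
  c: {d,t,w}
  d: {c,t}
  t: {c,d,w}
  w: {c,t}

Colouring:
  lower bound: {c,d,t} mutually conflict ⇒ χ ≥ 3
  3-colouring: r0={c}  r1={t}  r2={d,w}
  χ = 3

Answer: 3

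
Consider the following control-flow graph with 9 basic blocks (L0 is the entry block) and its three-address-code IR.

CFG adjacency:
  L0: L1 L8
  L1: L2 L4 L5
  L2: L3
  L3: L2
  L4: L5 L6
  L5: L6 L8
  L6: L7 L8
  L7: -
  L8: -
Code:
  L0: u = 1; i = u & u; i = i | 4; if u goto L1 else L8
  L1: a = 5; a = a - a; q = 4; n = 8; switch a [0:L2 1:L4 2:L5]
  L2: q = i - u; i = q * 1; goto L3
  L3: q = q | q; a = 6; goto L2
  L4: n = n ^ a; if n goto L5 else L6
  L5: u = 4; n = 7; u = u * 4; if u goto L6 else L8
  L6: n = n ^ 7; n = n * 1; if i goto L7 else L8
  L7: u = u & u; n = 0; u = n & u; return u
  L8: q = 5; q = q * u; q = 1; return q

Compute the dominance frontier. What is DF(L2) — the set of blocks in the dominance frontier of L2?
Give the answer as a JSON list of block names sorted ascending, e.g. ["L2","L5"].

Answer: ["L2"]

Analysis:
idom tree: L1←L0 L2←L1 L3←L2 L4←L1 L5←L1 L6←L1 L7←L6 L8←L0
Dom∩ at merges:
  L2: preds {L1,L3}: {L0,L1} ∩ {L0,L1,L2,L3} = {L0,L1}; idom=L1
  L5: preds {L1,L4}: {L0,L1} ∩ {L0,L1,L4} = {L0,L1}; idom=L1
  L6: preds {L4,L5}: {L0,L1,L4} ∩ {L0,L1,L5} = {L0,L1}; idom=L1
  L8: preds {L0,L5,L6}: {L0} ∩ {L0,L1,L5} ∩ {L0,L1,L6} = {L0}; idom=L0

DF derivation:
  L2←L1: walk · to L1
  L2←L3: walk L3→L2 to L1
  L5←L1: walk · to L1
  L5←L4: walk L4 to L1
  L6←L4: walk L4 to L1
  L6←L5: walk L5 to L1
  L8←L0: walk · to L0
  L8←L5: walk L5→L1 to L0
  L8←L6: walk L6→L1 to L0
  DF(L0)=∅
  DF(L1)={L8}
  DF(L2)={L2}
  DF(L3)={L2}
  DF(L4)={L5,L6}
  DF(L5)={L6,L8}
  DF(L6)={L8}
  DF(L7)=∅
  DF(L8)=∅

DF(L2) = ["L2"]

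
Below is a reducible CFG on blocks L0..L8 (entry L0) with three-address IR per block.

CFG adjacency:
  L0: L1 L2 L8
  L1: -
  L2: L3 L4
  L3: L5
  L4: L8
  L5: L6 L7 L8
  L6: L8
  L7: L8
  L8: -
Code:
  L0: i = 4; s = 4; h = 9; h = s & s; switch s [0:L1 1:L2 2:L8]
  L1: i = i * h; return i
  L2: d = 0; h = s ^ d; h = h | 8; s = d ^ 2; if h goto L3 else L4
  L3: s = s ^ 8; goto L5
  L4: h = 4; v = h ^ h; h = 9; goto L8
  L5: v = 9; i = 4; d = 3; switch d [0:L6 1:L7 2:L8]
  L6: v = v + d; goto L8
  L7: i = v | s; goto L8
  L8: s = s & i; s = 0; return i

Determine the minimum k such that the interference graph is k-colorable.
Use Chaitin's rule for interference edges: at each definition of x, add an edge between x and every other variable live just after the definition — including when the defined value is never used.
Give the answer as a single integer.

def/use:
  L0: def={h,i,s} ue=∅
  L1: def={i} ue={h,i}
  L2: def={d,h,s} ue={s}
  L3: def={s} ue={s}
  L4: def={h,v} ue=∅
  L5: def={d,i,v} ue=∅
  L6: def={v} ue={d,v}
  L7: def={i} ue={s,v}
  L8: def={s} ue={i,s}

Backward fixpoint:
  L0 li=∅ lo={h,i,s}
  L1 li={h,i} lo=∅
  L2 li={i,s} lo={i,s}
  L3 li={s} lo={s}
  L4 li={i,s} lo={i,s}
  L5 li={s} lo={d,i,s,v}
  L6 li={d,i,s,v} lo={i,s}
  L7 li={s,v} lo={i,s}
  L8 li={i,s} lo=∅

Interference:
  d: {h,i,s,v}
  h: {d,i,s}
  i: {d,h,s,v}
  s: {d,h,i,v}
  v: {d,i,s}

Chromatic number:
  {d,h,i,s} pairwise interfere (4-clique) ⇒ χ ≥ 4
  assign d→R0 h→R3 i→R1 s→R2 v→R3 — no edge inside a register ⇒ χ ≤ 4
  χ = 4

Answer: 4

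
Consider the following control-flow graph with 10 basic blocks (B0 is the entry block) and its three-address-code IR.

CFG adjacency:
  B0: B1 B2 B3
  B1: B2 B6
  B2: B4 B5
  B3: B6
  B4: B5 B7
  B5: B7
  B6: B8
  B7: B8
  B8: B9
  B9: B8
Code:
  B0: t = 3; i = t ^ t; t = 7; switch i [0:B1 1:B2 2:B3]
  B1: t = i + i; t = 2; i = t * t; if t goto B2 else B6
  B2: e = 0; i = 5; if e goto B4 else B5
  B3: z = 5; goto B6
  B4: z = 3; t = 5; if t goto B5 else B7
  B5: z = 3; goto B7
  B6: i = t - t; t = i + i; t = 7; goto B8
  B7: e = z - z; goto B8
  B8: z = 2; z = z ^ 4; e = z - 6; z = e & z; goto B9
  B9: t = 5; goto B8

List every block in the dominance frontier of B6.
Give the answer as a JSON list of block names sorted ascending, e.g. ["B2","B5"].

Answer: ["B8"]

Analysis:
idom tree: B1←B0 B2←B0 B3←B0 B4←B2 B5←B2 B6←B0 B7←B2 B8←B0 B9←B8
Dom at joins:
  B2: preds {B0,B1}: {B0} ∩ {B0,B1} = {B0}; idom=B0
  B5: preds {B2,B4}: {B0,B2} ∩ {B0,B2,B4} = {B0,B2}; idom=B2
  B6: preds {B1,B3}: {B0,B1} ∩ {B0,B3} = {B0}; idom=B0
  B7: preds {B4,B5}: {B0,B2,B4} ∩ {B0,B2,B5} = {B0,B2}; idom=B2
  B8: preds {B6,B7,B9}: {B0,B6} ∩ {B0,B2,B7} ∩ {B0,B8,B9} = {B0}; idom=B0

DF derivation:
  B2←B0: walk · to B0
  B2←B1: walk B1 to B0
  B5←B2: walk · to B2
  B5←B4: walk B4 to B2
  B6←B1: walk B1 to B0
  B6←B3: walk B3 to B0
  B7←B4: walk B4 to B2
  B7←B5: walk B5 to B2
  B8←B6: walk B6 to B0
  B8←B7: walk B7→B2 to B0
  B8←B9: walk B9→B8 to B0
  DF(B0)=∅
  DF(B1)={B2,B6}
  DF(B2)={B8}
  DF(B3)={B6}
  DF(B4)={B5,B7}
  DF(B5)={B7}
  DF(B6)={B8}
  DF(B7)={B8}
  DF(B8)={B8}
  DF(B9)={B8}

DF(B6) = ["B8"]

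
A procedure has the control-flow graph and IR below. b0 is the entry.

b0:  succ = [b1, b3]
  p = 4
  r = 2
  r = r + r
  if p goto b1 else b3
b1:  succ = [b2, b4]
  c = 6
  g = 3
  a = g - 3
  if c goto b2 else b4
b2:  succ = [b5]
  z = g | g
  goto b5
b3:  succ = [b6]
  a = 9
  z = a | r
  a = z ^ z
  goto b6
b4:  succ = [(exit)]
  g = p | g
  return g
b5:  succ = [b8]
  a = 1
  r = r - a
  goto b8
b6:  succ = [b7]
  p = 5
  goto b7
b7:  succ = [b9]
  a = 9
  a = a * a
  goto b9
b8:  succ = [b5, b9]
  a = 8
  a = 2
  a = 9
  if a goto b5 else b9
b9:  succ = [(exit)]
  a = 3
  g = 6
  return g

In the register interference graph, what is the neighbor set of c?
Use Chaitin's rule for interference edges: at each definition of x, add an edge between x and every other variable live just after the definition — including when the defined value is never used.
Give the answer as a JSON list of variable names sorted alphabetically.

Per-block:
  b0 def {p,r} use ∅
  b1 def {a,c,g} use ∅
  b2 def {z} use {g}
  b3 def {a,z} use {r}
  b4 def {g} use {g,p}
  b5 def {a,r} use {r}
  b6 def {p} use ∅
  b7 def {a} use ∅
  b8 def {a} use ∅
  b9 def {a,g} use ∅

Backward fixpoint:
  b0: in=∅ out={p,r}
  b1: in={p,r} out={g,p,r}
  b2: in={g,r} out={r}
  b3: in={r} out=∅
  b4: in={g,p} out=∅
  b5: in={r} out={r}
  b6: in=∅ out=∅
  b7: in=∅ out=∅
  b8: in={r} out={r}
  b9: in=∅ out=∅

Interfere edges:
  a — {c,g,p,r}
  c — {a,g,p,r}
  g — {a,c,p,r}
  p — {a,c,g,r}
  r — {a,c,g,p,z}
  z — {r}

N(c) = ["a", "g", "p", "r"]

Answer: ["a", "g", "p", "r"]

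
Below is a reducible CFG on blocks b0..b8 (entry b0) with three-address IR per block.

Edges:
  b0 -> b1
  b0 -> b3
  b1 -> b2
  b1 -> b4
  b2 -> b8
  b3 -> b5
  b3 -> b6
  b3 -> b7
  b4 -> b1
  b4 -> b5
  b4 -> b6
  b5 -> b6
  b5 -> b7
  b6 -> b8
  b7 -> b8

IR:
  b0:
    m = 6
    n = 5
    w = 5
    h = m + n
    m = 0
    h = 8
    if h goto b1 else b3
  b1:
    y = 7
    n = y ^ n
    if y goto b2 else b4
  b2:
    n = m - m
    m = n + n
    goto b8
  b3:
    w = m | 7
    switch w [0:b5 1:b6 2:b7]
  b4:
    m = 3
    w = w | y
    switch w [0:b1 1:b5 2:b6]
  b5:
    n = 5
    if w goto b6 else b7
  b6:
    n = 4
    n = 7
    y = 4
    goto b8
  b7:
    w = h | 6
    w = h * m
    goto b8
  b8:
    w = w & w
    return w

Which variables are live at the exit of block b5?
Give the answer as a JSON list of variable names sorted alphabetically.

Answer: ["h", "m", "w"]

Derivation:
def/use:
  b0 def {h,m,n,w} use ∅
  b1 def {n,y} use {n}
  b2 def {m,n} use {m}
  b3 def {w} use {m}
  b4 def {m,w} use {w,y}
  b5 def {n} use {w}
  b6 def {n,y} use ∅
  b7 def {w} use {h,m}
  b8 def {w} use {w}

Live sets:
  b0: in=∅ out={h,m,n,w}
  b1: in={h,m,n,w} out={h,m,n,w,y}
  b2: in={m,w} out={w}
  b3: in={h,m} out={h,m,w}
  b4: in={h,n,w,y} out={h,m,n,w}
  b5: in={h,m,w} out={h,m,w}
  b6: in={w} out={w}
  b7: in={h,m} out={w}
  b8: in={w} out=∅

live-out(b5) = ["h", "m", "w"]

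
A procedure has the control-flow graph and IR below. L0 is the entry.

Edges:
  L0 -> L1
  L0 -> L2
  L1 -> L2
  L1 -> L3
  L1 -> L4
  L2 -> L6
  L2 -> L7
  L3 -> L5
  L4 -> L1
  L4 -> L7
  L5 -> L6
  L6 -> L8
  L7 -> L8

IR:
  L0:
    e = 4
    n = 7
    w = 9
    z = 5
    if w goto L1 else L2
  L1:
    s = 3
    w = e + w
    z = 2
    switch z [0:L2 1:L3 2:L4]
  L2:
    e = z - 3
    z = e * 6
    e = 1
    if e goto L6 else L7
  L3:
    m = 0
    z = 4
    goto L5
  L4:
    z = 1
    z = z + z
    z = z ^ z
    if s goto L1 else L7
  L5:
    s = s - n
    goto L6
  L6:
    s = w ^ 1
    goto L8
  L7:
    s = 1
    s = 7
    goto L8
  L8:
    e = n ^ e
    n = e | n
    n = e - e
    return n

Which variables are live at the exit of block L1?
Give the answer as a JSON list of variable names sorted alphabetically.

Answer: ["e", "n", "s", "w", "z"]

Analysis:
Per-block:
  L0: def={e,n,w,z} ue=∅
  L1: def={s,w,z} ue={e,w}
  L2: def={e,z} ue={z}
  L3: def={m,z} ue=∅
  L4: def={z} ue={s}
  L5: def={s} ue={n,s}
  L6: def={s} ue={w}
  L7: def={s} ue=∅
  L8: def={e,n} ue={e,n}

Backward fixpoint:
  live L0: ∅→{e,n,w,z}
  live L1: {e,n,w}→{e,n,s,w,z}
  live L2: {n,w,z}→{e,n,w}
  live L3: {e,n,s,w}→{e,n,s,w}
  live L4: {e,n,s,w}→{e,n,w}
  live L5: {e,n,s,w}→{e,n,w}
  live L6: {e,n,w}→{e,n}
  live L7: {e,n}→{e,n}
  live L8: {e,n}→∅

live-out(L1) = ["e", "n", "s", "w", "z"]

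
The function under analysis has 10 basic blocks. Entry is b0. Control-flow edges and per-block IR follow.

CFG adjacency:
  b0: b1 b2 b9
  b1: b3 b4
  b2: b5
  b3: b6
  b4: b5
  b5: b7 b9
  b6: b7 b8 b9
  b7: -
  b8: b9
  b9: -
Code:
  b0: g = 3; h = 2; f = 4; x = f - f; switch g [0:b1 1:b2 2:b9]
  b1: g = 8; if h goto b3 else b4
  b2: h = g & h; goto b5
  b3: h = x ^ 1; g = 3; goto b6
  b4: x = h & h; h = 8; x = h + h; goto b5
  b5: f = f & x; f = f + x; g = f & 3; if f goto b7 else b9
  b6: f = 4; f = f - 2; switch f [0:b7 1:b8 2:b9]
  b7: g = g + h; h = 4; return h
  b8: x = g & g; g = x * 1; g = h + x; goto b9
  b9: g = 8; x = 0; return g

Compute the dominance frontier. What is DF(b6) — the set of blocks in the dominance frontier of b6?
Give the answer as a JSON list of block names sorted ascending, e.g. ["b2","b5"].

idom tree: b1←b0 b2←b0 b3←b1 b4←b1 b5←b0 b6←b3 b7←b0 b8←b6 b9←b0
Join-block Dom:
  b5: preds {b2,b4}: {b0,b2} ∩ {b0,b1,b4} = {b0}; idom=b0
  b7: preds {b5,b6}: {b0,b5} ∩ {b0,b1,b3,b6} = {b0}; idom=b0
  b9: preds {b0,b5,b6,b8}: {b0} ∩ {b0,b5} ∩ {b0,b1,b3,b6} ∩ {b0,b1,b3,b6,b8} = {b0}; idom=b0

Frontier:
  b5←b2: walk b2 to b0
  b5←b4: walk b4→b1 to b0
  b7←b5: walk b5 to b0
  b7←b6: walk b6→b3→b1 to b0
  b9←b0: walk · to b0
  b9←b5: walk b5 to b0
  b9←b6: walk b6→b3→b1 to b0
  b9←b8: walk b8→b6→b3→b1 to b0
  b0: DF=∅
  b1: DF={b5,b7,b9}
  b2: DF={b5}
  b3: DF={b7,b9}
  b4: DF={b5}
  b5: DF={b7,b9}
  b6: DF={b7,b9}
  b7: DF=∅
  b8: DF={b9}
  b9: DF=∅

DF(b6) = ["b7", "b9"]

Answer: ["b7", "b9"]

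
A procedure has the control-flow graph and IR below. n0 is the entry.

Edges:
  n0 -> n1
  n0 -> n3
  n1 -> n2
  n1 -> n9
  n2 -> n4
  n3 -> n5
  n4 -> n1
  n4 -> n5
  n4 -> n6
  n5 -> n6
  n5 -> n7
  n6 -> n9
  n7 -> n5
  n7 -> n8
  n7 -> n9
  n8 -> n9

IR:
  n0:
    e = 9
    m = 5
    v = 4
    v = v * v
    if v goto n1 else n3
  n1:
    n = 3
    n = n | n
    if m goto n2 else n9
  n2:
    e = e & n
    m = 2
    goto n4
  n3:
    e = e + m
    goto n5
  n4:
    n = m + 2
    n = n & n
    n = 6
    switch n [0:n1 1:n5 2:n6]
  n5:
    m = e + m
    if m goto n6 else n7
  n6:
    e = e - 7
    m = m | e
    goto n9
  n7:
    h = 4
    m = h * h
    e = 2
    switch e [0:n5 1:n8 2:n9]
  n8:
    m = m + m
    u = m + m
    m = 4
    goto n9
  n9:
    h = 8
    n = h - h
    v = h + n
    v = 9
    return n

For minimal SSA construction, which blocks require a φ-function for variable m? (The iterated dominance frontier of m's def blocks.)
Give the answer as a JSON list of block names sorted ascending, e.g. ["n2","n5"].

Answer: ["n1", "n5", "n6", "n9"]

Working:
idom tree: n1←n0 n2←n1 n3←n0 n4←n2 n5←n0 n6←n0 n7←n5 n8←n7 n9←n0
Dom at joins:
  n1: preds {n0,n4}: {n0} ∩ {n0,n1,n2,n4} = {n0}; idom=n0
  n5: preds {n3,n4,n7}: {n0,n3} ∩ {n0,n1,n2,n4} ∩ {n0,n5,n7} = {n0}; idom=n0
  n6: preds {n4,n5}: {n0,n1,n2,n4} ∩ {n0,n5} = {n0}; idom=n0
  n9: preds {n1,n6,n7,n8}: {n0,n1} ∩ {n0,n6} ∩ {n0,n5,n7} ∩ {n0,n5,n7,n8} = {n0}; idom=n0

DF walk-up:
  n1←n0: walk · to n0
  n1←n4: walk n4→n2→n1 to n0
  n5←n3: walk n3 to n0
  n5←n4: walk n4→n2→n1 to n0
  n5←n7: walk n7→n5 to n0
  n6←n4: walk n4→n2→n1 to n0
  n6←n5: walk n5 to n0
  n9←n1: walk n1 to n0
  n9←n6: walk n6 to n0
  n9←n7: walk n7→n5 to n0
  n9←n8: walk n8→n7→n5 to n0
  n0 → ∅
  n1 → {n1,n5,n6,n9}
  n2 → {n1,n5,n6}
  n3 → {n5}
  n4 → {n1,n5,n6}
  n5 → {n5,n6,n9}
  n6 → {n9}
  n7 → {n5,n9}
  n8 → {n9}
  n9 → ∅

φ for m: defs {n0,n2,n5,n6,n7,n8}
  DF⁺ = {n1,n5,n6,n9}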